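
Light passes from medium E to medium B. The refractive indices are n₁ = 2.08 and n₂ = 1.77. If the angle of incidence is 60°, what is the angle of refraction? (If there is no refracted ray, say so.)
sin θ₂ = (n₁/n₂)·sin θ₁ = 1.018 > 1, so there is no refracted ray — the light undergoes total internal reflection.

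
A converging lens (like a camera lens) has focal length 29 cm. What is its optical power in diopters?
P = 1/f = 3.448 D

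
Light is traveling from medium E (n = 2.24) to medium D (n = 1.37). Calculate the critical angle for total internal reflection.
θc = arcsin(n₂/n₁) = 37.71°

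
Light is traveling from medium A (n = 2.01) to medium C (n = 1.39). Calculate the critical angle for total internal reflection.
θc = arcsin(n₂/n₁) = 43.75°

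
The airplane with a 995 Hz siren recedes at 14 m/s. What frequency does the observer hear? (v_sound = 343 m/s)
f_obs = f·v/(v + v_s) = 956 Hz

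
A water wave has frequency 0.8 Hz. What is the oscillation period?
T = 1/f = 1.25 s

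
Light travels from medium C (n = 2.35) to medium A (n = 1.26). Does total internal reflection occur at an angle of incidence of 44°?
θc = arcsin(n₂/n₁) = 32.42°; 44° > θc, so yes — total internal reflection.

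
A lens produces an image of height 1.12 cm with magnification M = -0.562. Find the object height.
ho = |hi|/|M| = 1.993 cm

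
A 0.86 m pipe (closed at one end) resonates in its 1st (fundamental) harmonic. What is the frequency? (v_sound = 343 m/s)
fₙ = nv/(4L) = 99.71 Hz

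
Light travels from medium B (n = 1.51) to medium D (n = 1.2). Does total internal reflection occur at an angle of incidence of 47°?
θc = arcsin(n₂/n₁) = 52.63°; 47° < θc, so no — the ray refracts.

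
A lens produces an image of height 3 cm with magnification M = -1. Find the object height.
ho = |hi|/|M| = 3 cm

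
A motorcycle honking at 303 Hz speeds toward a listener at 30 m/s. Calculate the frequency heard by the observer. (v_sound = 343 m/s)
f_obs = f·v/(v − v_s) = 332 Hz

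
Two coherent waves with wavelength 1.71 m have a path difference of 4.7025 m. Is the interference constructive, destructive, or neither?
neither (partial) — path difference = 2.75λ, neither a whole number of wavelengths nor an odd multiple of λ/2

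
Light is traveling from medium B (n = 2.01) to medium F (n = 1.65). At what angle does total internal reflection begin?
θc = arcsin(n₂/n₁) = 55.17°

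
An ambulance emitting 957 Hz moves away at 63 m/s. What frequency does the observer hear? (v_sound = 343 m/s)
f_obs = f·v/(v + v_s) = 808.5 Hz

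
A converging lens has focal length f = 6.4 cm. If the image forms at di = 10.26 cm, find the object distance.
1/do = 1/f − 1/di → do = 17.01 cm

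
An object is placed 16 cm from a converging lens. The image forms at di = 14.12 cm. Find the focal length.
1/f = 1/do + 1/di → f = 7.501 cm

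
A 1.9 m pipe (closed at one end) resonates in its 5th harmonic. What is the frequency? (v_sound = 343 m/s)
fₙ = nv/(4L) = 225.7 Hz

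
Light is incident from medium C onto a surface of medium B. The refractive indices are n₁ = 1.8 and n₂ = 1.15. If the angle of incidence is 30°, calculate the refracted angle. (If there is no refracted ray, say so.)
sin θ₂ = (n₁/n₂)·sin θ₁ = 0.7826 → θ₂ = 51.5°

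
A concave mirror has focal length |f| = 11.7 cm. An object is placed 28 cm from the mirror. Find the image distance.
f = +11.7 cm (concave); 1/di = 1/f − 1/do → di = 20.1 cm (real image, in front of mirror)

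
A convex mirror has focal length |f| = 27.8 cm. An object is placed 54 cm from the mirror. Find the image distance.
f = −27.8 cm (convex); 1/di = 1/f − 1/do → di = -18.35 cm (virtual image, behind mirror)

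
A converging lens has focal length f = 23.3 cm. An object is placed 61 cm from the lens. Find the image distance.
1/di = 1/f − 1/do → di = 37.7 cm (real image)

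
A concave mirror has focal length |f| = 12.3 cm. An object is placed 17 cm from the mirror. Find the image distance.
f = +12.3 cm (concave); 1/di = 1/f − 1/do → di = 44.49 cm (real image, in front of mirror)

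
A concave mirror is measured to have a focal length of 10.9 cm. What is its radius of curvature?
R = 2|f| = 21.8 cm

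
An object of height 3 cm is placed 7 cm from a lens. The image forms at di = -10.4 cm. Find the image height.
hi = (-di/do) × ho = 4.457 cm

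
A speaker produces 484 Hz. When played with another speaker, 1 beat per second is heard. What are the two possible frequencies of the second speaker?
f₂ = 484 ± 1 Hz → 485 Hz or 483 Hz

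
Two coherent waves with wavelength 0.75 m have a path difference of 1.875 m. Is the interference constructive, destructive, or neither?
destructive — path difference = 2.5λ, an odd multiple of λ/2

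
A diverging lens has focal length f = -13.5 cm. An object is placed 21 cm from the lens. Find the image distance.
1/di = 1/f − 1/do → di = -8.217 cm (virtual image)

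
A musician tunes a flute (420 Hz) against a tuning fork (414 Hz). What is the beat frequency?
6 Hz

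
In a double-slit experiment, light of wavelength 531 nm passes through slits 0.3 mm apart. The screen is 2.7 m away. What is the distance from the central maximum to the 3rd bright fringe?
y = mλL/d = 14.34 mm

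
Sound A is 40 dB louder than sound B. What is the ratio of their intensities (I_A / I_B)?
I_A/I_B = 10^(Δβ/10) = 10000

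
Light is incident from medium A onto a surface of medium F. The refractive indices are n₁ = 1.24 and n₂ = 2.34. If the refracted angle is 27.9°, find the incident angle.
sin θ₁ = (n₂/n₁)·sin θ₂ → θ₁ = 62.01°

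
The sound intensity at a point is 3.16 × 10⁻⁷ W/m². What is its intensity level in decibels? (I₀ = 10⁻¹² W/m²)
β = 10·log₁₀(I/I₀) = 55 dB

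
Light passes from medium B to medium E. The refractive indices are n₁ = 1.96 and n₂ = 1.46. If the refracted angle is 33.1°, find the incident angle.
sin θ₁ = (n₂/n₁)·sin θ₂ → θ₁ = 24°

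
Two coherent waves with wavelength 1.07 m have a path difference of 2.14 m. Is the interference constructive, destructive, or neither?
constructive — path difference = 2λ, a whole number of wavelengths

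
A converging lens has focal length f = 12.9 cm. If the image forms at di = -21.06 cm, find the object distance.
1/do = 1/f − 1/di → do = 8 cm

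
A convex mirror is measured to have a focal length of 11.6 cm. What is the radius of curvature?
R = 2|f| = 23.2 cm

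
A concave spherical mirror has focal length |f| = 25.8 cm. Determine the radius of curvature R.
R = 2|f| = 51.6 cm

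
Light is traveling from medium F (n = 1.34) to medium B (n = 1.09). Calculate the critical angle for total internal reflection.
θc = arcsin(n₂/n₁) = 54.43°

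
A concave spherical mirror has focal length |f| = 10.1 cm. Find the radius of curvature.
R = 2|f| = 20.2 cm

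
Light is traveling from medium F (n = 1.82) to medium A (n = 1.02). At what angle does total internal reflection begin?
θc = arcsin(n₂/n₁) = 34.09°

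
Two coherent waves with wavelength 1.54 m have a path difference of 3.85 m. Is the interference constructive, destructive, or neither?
destructive — path difference = 2.5λ, an odd multiple of λ/2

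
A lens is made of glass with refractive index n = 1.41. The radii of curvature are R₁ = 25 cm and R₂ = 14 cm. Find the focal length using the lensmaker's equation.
1/f = (n − 1)(1/R₁ − 1/R₂) → f = -77.61 cm (diverging lens)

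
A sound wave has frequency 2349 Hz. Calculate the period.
T = 1/f = 4.257 × 10⁻⁴ s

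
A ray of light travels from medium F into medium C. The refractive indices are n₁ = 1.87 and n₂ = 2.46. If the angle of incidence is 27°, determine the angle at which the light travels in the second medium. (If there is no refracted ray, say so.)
sin θ₂ = (n₁/n₂)·sin θ₁ = 0.3451 → θ₂ = 20.19°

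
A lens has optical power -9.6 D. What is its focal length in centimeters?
f = 1/P = -10.42 cm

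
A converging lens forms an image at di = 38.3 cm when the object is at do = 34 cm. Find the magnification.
M = −di/do = -1.126 (inverted image)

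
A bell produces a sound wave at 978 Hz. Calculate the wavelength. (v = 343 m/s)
λ = v/f = 0.3507 m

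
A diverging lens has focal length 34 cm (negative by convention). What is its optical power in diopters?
P = 1/f = -2.941 D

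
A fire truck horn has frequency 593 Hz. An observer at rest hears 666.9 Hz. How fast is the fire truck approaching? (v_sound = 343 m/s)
v_s = v·(1 − f/f_obs) = 38.01 m/s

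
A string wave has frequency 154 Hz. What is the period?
T = 1/f = 0.006494 s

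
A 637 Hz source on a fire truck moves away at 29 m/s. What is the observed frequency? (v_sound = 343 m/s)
f_obs = f·v/(v + v_s) = 587.3 Hz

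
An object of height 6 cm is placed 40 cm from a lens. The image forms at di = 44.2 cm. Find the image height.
hi = (-di/do) × ho = -6.63 cm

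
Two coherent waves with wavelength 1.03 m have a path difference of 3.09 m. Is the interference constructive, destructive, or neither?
constructive — path difference = 3λ, a whole number of wavelengths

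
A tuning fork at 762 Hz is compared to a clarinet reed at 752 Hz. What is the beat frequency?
10 Hz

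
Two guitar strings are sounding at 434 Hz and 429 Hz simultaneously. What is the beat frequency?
5 Hz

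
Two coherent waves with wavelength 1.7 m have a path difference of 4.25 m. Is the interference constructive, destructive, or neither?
destructive — path difference = 2.5λ, an odd multiple of λ/2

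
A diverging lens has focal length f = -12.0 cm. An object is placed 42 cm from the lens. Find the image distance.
1/di = 1/f − 1/do → di = -9.333 cm (virtual image)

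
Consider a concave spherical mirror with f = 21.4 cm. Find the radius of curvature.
R = 2|f| = 42.8 cm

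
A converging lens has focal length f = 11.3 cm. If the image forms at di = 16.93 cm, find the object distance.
1/do = 1/f − 1/di → do = 33.98 cm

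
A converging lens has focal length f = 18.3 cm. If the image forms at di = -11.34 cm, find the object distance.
1/do = 1/f − 1/di → do = 7.001 cm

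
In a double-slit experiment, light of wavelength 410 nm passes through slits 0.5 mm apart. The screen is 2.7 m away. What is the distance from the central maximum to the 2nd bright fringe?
y = mλL/d = 4.428 mm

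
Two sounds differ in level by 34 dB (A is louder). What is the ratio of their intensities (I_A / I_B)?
I_A/I_B = 10^(Δβ/10) = 2512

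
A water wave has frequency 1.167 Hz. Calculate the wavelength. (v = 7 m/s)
λ = v/f = 5.998 m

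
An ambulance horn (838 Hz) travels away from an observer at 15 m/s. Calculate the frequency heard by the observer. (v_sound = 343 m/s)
f_obs = f·v/(v + v_s) = 802.9 Hz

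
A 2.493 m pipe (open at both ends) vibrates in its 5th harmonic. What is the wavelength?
λₙ = 2L/n = 0.9972 m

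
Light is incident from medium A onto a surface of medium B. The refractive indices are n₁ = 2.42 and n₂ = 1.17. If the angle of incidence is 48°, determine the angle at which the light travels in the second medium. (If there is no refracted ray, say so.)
sin θ₂ = (n₁/n₂)·sin θ₁ = 1.537 > 1, so there is no refracted ray — the light undergoes total internal reflection.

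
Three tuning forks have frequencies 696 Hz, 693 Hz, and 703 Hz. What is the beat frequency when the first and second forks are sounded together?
3 Hz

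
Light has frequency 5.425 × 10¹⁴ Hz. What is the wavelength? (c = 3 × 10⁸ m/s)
λ = c/f = 553 nm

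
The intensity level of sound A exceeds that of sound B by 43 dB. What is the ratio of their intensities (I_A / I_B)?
I_A/I_B = 10^(Δβ/10) = 19950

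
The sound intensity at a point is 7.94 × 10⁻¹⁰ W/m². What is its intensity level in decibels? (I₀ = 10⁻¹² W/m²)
β = 10·log₁₀(I/I₀) = 29 dB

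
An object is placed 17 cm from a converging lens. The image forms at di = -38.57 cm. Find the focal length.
1/f = 1/do + 1/di → f = 30.4 cm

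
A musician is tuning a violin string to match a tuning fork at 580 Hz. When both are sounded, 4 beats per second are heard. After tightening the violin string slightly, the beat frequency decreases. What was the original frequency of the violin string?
576 Hz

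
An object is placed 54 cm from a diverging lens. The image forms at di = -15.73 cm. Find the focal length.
1/f = 1/do + 1/di → f = -22.2 cm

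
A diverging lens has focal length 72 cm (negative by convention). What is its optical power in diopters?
P = 1/f = -1.389 D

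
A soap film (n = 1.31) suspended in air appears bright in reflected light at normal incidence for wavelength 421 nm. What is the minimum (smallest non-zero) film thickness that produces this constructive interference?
2nt = (m − ½)λ with m = 1 → t = (m − ½)λ/(2n) = 80.34 nm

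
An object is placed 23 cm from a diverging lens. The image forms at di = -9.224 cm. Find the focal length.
1/f = 1/do + 1/di → f = -15.4 cm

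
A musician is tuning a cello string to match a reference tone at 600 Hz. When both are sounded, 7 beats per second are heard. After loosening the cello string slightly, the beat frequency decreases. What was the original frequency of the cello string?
607 Hz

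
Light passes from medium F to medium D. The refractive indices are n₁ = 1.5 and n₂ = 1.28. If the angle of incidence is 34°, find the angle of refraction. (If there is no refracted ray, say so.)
sin θ₂ = (n₁/n₂)·sin θ₁ = 0.6553 → θ₂ = 40.94°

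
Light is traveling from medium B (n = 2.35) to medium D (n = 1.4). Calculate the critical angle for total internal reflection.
θc = arcsin(n₂/n₁) = 36.57°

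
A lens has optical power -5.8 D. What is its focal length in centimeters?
f = 1/P = -17.24 cm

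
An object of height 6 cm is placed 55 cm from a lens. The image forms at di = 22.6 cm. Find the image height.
hi = (-di/do) × ho = -2.465 cm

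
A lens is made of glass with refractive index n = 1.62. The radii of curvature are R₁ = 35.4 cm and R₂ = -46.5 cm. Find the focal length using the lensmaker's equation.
1/f = (n − 1)(1/R₁ − 1/R₂) → f = 32.42 cm (converging lens)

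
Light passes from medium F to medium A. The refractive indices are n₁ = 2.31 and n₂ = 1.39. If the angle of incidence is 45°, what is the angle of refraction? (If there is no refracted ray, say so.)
sin θ₂ = (n₁/n₂)·sin θ₁ = 1.175 > 1, so there is no refracted ray — the light undergoes total internal reflection.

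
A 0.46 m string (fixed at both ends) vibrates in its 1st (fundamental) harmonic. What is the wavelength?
λₙ = 2L/n = 0.92 m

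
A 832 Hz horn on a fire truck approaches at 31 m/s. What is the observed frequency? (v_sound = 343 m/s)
f_obs = f·v/(v − v_s) = 914.7 Hz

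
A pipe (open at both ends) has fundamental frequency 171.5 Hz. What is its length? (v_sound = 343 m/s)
L = v/(2f₁) = 1 m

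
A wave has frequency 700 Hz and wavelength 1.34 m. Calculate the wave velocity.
v = fλ = 938 m/s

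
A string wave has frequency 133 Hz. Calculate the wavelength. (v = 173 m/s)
λ = v/f = 1.301 m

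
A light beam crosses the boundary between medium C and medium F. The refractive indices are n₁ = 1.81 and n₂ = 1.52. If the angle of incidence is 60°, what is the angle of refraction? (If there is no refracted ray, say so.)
sin θ₂ = (n₁/n₂)·sin θ₁ = 1.031 > 1, so there is no refracted ray — the light undergoes total internal reflection.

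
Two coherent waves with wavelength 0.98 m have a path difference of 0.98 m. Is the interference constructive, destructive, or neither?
constructive — path difference = 1λ, a whole number of wavelengths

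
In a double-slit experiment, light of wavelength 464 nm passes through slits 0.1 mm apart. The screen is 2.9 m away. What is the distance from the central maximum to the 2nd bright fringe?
y = mλL/d = 26.91 mm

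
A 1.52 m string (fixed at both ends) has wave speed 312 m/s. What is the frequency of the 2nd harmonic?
fₙ = nv/(2L) = 205.3 Hz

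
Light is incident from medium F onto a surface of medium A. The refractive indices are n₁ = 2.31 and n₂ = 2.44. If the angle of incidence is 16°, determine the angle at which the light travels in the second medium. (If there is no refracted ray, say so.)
sin θ₂ = (n₁/n₂)·sin θ₁ = 0.261 → θ₂ = 15.13°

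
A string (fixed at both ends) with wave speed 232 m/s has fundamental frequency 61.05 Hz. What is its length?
L = v/(2f₁) = 1.9 m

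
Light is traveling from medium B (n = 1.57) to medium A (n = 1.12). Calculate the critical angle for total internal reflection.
θc = arcsin(n₂/n₁) = 45.51°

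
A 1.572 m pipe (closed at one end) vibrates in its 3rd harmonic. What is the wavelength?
λₙ = 4L/n = 2.096 m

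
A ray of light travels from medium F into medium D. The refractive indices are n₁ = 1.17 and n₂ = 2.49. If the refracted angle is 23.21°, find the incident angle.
sin θ₁ = (n₂/n₁)·sin θ₂ → θ₁ = 57.01°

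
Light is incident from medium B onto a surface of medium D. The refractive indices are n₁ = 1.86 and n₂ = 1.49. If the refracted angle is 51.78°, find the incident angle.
sin θ₁ = (n₂/n₁)·sin θ₂ → θ₁ = 39°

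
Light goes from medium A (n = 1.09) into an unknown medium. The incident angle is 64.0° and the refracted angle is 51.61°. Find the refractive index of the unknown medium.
n₂ = n₁·sin θ₁ / sin θ₂ = 1.25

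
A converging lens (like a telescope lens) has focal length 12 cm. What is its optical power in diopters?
P = 1/f = 8.333 D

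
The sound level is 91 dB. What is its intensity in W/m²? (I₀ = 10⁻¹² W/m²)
I = I₀·10^(β/10) = 1.26 × 10⁻³ W/m²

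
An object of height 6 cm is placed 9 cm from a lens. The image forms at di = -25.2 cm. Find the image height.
hi = (-di/do) × ho = 16.8 cm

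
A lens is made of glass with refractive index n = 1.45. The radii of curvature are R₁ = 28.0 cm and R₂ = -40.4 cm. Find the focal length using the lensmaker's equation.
1/f = (n − 1)(1/R₁ − 1/R₂) → f = 36.75 cm (converging lens)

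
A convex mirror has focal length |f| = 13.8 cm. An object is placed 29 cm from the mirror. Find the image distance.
f = −13.8 cm (convex); 1/di = 1/f − 1/do → di = -9.35 cm (virtual image, behind mirror)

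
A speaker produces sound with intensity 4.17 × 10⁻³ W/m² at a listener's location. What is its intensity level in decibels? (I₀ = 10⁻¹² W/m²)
β = 10·log₁₀(I/I₀) = 96.2 dB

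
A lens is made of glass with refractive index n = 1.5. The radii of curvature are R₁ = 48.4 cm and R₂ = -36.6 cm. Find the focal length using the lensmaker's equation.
1/f = (n − 1)(1/R₁ − 1/R₂) → f = 41.68 cm (converging lens)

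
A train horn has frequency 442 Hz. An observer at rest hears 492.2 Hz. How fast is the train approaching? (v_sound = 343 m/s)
v_s = v·(1 − f/f_obs) = 34.98 m/s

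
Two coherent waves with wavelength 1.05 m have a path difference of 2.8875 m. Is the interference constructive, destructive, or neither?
neither (partial) — path difference = 2.75λ, neither a whole number of wavelengths nor an odd multiple of λ/2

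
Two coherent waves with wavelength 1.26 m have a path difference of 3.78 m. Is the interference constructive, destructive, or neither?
constructive — path difference = 3λ, a whole number of wavelengths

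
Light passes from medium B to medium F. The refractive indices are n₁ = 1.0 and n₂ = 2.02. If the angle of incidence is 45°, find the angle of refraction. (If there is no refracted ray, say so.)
sin θ₂ = (n₁/n₂)·sin θ₁ = 0.3501 → θ₂ = 20.49°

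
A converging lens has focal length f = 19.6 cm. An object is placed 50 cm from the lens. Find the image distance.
1/di = 1/f − 1/do → di = 32.24 cm (real image)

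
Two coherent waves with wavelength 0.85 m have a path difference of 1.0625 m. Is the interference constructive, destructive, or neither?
neither (partial) — path difference = 1.25λ, neither a whole number of wavelengths nor an odd multiple of λ/2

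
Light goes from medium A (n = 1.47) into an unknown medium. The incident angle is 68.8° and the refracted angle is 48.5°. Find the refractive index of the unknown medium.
n₂ = n₁·sin θ₁ / sin θ₂ = 1.83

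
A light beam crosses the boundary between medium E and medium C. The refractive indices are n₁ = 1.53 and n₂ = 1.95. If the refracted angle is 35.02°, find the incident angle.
sin θ₁ = (n₂/n₁)·sin θ₂ → θ₁ = 47°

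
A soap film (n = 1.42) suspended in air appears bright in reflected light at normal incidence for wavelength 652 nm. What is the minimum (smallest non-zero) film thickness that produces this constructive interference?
2nt = (m − ½)λ with m = 1 → t = (m − ½)λ/(2n) = 114.8 nm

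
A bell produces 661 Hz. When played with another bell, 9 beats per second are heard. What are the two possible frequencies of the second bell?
f₂ = 661 ± 9 Hz → 670 Hz or 652 Hz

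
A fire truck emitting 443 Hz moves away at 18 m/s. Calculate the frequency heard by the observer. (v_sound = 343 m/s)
f_obs = f·v/(v + v_s) = 420.9 Hz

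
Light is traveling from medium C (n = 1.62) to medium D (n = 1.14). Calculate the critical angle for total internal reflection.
θc = arcsin(n₂/n₁) = 44.72°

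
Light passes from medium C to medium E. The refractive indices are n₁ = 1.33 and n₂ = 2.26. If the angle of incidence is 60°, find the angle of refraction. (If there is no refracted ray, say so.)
sin θ₂ = (n₁/n₂)·sin θ₁ = 0.5097 → θ₂ = 30.64°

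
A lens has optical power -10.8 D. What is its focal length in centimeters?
f = 1/P = -9.259 cm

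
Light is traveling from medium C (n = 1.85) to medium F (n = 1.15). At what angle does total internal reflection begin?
θc = arcsin(n₂/n₁) = 38.43°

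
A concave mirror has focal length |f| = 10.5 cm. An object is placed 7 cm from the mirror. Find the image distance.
f = +10.5 cm (concave); 1/di = 1/f − 1/do → di = -21 cm (virtual image, behind mirror)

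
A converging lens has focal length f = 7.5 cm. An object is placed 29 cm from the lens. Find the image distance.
1/di = 1/f − 1/do → di = 10.12 cm (real image)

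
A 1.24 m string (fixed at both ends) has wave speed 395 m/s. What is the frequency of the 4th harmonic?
fₙ = nv/(2L) = 637.1 Hz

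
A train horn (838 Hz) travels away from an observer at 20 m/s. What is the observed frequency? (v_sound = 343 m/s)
f_obs = f·v/(v + v_s) = 791.8 Hz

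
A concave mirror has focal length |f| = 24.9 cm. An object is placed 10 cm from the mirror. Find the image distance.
f = +24.9 cm (concave); 1/di = 1/f − 1/do → di = -16.71 cm (virtual image, behind mirror)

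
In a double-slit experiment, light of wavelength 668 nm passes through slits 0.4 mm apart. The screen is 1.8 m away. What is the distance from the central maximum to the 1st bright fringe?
y = mλL/d = 3.006 mm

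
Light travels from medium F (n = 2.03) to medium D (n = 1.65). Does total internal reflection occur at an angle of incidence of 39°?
θc = arcsin(n₂/n₁) = 54.37°; 39° < θc, so no — the ray refracts.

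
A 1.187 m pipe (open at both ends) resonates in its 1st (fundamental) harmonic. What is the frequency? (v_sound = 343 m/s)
fₙ = nv/(2L) = 144.5 Hz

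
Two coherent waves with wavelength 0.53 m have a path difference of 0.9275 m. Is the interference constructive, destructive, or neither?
neither (partial) — path difference = 1.75λ, neither a whole number of wavelengths nor an odd multiple of λ/2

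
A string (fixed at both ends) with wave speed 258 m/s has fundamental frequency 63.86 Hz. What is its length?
L = v/(2f₁) = 2.02 m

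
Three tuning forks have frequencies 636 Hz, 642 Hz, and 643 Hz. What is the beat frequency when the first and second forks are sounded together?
6 Hz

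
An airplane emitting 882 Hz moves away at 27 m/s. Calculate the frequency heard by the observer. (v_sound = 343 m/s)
f_obs = f·v/(v + v_s) = 817.6 Hz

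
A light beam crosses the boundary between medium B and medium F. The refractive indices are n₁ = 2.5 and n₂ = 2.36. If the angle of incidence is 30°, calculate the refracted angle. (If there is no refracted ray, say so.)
sin θ₂ = (n₁/n₂)·sin θ₁ = 0.5297 → θ₂ = 31.98°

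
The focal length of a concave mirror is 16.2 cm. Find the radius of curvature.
R = 2|f| = 32.4 cm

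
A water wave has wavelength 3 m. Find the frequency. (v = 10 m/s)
f = v/λ = 3.333 Hz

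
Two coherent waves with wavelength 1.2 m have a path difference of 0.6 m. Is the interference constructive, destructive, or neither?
destructive — path difference = 0.5λ, an odd multiple of λ/2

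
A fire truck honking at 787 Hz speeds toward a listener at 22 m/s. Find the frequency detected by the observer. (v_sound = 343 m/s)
f_obs = f·v/(v − v_s) = 840.9 Hz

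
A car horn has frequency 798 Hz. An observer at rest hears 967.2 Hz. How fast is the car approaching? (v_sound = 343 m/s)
v_s = v·(1 − f/f_obs) = 60 m/s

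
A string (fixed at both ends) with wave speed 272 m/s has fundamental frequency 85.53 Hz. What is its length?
L = v/(2f₁) = 1.59 m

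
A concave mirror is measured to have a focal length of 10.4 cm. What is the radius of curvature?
R = 2|f| = 20.8 cm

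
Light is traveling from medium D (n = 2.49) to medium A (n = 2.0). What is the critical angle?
θc = arcsin(n₂/n₁) = 53.44°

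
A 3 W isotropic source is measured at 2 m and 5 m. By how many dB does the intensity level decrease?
Δβ = 20·log₁₀(r₂/r₁) = 7.959 dB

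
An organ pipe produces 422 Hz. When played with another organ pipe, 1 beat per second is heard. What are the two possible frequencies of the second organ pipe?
f₂ = 422 ± 1 Hz → 423 Hz or 421 Hz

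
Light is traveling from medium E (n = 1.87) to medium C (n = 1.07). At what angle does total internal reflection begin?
θc = arcsin(n₂/n₁) = 34.9°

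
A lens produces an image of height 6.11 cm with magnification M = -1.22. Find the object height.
ho = |hi|/|M| = 5.008 cm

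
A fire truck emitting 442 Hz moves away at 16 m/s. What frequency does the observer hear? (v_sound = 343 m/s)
f_obs = f·v/(v + v_s) = 422.3 Hz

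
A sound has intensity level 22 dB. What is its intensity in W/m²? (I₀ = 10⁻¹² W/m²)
I = I₀·10^(β/10) = 1.58 × 10⁻¹⁰ W/m²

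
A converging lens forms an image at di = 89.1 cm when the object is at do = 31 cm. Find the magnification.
M = −di/do = -2.874 (inverted image)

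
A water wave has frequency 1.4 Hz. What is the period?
T = 1/f = 0.7143 s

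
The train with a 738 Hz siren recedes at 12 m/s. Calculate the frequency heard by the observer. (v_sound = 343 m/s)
f_obs = f·v/(v + v_s) = 713.1 Hz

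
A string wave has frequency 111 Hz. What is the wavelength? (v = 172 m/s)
λ = v/f = 1.55 m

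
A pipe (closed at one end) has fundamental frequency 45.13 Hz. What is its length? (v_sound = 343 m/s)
L = v/(4f₁) = 1.9 m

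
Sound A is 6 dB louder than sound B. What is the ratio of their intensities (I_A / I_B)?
I_A/I_B = 10^(Δβ/10) = 3.981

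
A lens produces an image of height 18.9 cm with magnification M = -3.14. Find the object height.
ho = |hi|/|M| = 6.019 cm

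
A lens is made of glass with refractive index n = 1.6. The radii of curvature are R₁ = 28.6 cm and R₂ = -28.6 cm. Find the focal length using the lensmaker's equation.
1/f = (n − 1)(1/R₁ − 1/R₂) → f = 23.83 cm (converging lens)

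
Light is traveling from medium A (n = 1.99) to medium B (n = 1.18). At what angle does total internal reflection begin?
θc = arcsin(n₂/n₁) = 36.37°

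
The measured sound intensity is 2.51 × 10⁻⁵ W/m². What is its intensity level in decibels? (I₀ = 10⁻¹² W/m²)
β = 10·log₁₀(I/I₀) = 74 dB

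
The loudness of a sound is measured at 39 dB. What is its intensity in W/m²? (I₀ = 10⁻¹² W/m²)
I = I₀·10^(β/10) = 7.94 × 10⁻⁹ W/m²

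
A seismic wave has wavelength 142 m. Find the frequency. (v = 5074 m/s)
f = v/λ = 35.73 Hz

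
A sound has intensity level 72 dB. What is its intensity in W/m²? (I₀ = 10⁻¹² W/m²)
I = I₀·10^(β/10) = 1.58 × 10⁻⁵ W/m²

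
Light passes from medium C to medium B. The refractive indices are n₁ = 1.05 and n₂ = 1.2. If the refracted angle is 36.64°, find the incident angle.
sin θ₁ = (n₂/n₁)·sin θ₂ → θ₁ = 43°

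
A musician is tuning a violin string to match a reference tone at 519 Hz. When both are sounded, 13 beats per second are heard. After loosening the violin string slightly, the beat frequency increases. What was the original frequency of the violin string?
506 Hz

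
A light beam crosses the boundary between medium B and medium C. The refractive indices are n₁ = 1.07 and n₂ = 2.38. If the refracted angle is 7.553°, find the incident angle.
sin θ₁ = (n₂/n₁)·sin θ₂ → θ₁ = 17°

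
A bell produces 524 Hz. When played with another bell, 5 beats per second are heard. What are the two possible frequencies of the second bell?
f₂ = 524 ± 5 Hz → 529 Hz or 519 Hz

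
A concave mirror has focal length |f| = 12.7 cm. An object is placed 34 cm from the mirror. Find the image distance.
f = +12.7 cm (concave); 1/di = 1/f − 1/do → di = 20.27 cm (real image, in front of mirror)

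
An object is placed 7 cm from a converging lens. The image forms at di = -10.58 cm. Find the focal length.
1/f = 1/do + 1/di → f = 20.69 cm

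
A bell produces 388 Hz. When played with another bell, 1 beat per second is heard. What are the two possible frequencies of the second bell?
f₂ = 388 ± 1 Hz → 389 Hz or 387 Hz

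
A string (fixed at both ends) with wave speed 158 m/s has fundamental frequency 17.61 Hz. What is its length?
L = v/(2f₁) = 4.486 m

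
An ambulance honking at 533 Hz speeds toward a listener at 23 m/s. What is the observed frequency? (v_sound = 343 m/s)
f_obs = f·v/(v − v_s) = 571.3 Hz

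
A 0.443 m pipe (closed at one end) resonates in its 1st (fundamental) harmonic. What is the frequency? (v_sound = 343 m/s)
fₙ = nv/(4L) = 193.6 Hz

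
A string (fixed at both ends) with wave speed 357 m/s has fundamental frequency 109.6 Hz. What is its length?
L = v/(2f₁) = 1.629 m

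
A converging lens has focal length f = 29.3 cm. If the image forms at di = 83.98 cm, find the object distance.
1/do = 1/f − 1/di → do = 45 cm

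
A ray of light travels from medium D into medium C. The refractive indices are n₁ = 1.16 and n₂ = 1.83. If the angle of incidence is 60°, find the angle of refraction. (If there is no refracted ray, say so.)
sin θ₂ = (n₁/n₂)·sin θ₁ = 0.549 → θ₂ = 33.3°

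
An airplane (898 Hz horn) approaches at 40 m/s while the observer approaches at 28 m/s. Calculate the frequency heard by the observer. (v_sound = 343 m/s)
f_obs = f·(v + v_o)/(v − v_s) = 1100 Hz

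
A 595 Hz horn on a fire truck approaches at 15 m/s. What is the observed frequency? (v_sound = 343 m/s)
f_obs = f·v/(v − v_s) = 622.2 Hz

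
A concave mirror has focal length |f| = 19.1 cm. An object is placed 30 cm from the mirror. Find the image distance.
f = +19.1 cm (concave); 1/di = 1/f − 1/do → di = 52.57 cm (real image, in front of mirror)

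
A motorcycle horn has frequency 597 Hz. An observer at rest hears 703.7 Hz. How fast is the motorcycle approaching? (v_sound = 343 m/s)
v_s = v·(1 − f/f_obs) = 52.01 m/s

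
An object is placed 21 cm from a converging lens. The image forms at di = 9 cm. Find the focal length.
1/f = 1/do + 1/di → f = 6.3 cm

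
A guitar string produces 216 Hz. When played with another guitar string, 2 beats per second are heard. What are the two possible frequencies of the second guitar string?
f₂ = 216 ± 2 Hz → 218 Hz or 214 Hz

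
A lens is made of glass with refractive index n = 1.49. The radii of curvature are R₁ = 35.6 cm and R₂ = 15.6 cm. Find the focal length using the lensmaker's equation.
1/f = (n − 1)(1/R₁ − 1/R₂) → f = -56.67 cm (diverging lens)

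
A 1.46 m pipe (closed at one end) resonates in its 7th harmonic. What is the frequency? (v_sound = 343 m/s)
fₙ = nv/(4L) = 411.1 Hz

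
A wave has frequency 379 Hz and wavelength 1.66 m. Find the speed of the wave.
v = fλ = 629.1 m/s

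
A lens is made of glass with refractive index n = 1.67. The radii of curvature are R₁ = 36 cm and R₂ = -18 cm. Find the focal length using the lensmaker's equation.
1/f = (n − 1)(1/R₁ − 1/R₂) → f = 17.91 cm (converging lens)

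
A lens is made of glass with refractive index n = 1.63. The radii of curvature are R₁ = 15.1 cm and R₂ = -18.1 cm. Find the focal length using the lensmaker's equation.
1/f = (n − 1)(1/R₁ − 1/R₂) → f = 13.07 cm (converging lens)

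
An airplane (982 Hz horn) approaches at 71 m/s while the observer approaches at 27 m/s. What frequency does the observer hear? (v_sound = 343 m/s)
f_obs = f·(v + v_o)/(v − v_s) = 1336 Hz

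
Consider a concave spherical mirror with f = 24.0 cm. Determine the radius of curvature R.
R = 2|f| = 48 cm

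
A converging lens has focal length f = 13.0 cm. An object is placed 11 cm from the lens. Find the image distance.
1/di = 1/f − 1/do → di = -71.5 cm (virtual image)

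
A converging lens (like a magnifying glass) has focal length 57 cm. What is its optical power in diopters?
P = 1/f = 1.754 D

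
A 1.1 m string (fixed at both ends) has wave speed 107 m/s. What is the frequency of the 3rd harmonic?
fₙ = nv/(2L) = 145.9 Hz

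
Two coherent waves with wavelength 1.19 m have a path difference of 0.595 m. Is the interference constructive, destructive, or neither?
destructive — path difference = 0.5λ, an odd multiple of λ/2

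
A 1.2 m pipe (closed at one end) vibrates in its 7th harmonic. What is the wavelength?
λₙ = 4L/n = 0.6857 m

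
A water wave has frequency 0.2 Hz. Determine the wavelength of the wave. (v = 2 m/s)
λ = v/f = 10 m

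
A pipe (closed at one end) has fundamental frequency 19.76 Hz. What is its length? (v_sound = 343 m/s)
L = v/(4f₁) = 4.34 m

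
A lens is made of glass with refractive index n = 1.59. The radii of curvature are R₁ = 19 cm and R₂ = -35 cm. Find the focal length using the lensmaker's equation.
1/f = (n − 1)(1/R₁ − 1/R₂) → f = 20.87 cm (converging lens)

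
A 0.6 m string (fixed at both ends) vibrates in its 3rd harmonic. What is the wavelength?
λₙ = 2L/n = 0.4 m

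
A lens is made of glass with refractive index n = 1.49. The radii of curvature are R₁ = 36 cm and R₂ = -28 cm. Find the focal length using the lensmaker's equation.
1/f = (n − 1)(1/R₁ − 1/R₂) → f = 32.14 cm (converging lens)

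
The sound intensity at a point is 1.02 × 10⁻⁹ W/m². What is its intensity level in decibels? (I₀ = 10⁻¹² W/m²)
β = 10·log₁₀(I/I₀) = 30.09 dB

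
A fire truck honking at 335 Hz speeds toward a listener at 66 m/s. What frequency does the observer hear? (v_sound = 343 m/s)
f_obs = f·v/(v − v_s) = 414.8 Hz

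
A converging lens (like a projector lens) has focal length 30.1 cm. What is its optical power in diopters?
P = 1/f = 3.322 D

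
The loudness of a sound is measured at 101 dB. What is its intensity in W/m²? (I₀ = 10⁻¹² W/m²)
I = I₀·10^(β/10) = 1.26 × 10⁻² W/m²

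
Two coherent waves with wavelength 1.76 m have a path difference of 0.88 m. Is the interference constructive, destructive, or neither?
destructive — path difference = 0.5λ, an odd multiple of λ/2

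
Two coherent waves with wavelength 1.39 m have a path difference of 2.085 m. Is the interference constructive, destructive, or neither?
destructive — path difference = 1.5λ, an odd multiple of λ/2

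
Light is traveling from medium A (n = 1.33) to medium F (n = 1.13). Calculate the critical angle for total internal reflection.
θc = arcsin(n₂/n₁) = 58.17°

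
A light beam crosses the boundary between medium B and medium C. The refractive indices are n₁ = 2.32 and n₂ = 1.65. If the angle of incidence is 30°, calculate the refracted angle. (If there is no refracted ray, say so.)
sin θ₂ = (n₁/n₂)·sin θ₁ = 0.703 → θ₂ = 44.67°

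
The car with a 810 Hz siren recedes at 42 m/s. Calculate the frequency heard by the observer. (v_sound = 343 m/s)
f_obs = f·v/(v + v_s) = 721.6 Hz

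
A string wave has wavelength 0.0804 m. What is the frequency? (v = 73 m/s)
f = v/λ = 908 Hz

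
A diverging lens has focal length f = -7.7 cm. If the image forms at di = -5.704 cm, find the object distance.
1/do = 1/f − 1/di → do = 22 cm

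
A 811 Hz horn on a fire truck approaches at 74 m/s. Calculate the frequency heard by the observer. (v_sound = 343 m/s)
f_obs = f·v/(v − v_s) = 1034 Hz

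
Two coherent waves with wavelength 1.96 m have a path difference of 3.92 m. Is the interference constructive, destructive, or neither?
constructive — path difference = 2λ, a whole number of wavelengths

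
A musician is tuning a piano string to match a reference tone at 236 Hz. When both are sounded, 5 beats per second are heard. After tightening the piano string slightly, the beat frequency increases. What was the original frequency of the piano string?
241 Hz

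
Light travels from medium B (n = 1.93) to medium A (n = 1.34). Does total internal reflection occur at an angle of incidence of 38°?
θc = arcsin(n₂/n₁) = 43.97°; 38° < θc, so no — the ray refracts.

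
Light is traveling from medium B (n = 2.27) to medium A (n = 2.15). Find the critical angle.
θc = arcsin(n₂/n₁) = 71.29°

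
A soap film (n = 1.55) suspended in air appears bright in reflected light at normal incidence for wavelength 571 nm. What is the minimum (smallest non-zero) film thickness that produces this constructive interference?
2nt = (m − ½)λ with m = 1 → t = (m − ½)λ/(2n) = 92.1 nm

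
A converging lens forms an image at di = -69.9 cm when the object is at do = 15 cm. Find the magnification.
M = −di/do = 4.66 (upright image)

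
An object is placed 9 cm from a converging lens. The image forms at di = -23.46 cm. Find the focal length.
1/f = 1/do + 1/di → f = 14.6 cm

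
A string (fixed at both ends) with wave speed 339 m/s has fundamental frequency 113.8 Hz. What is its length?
L = v/(2f₁) = 1.489 m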